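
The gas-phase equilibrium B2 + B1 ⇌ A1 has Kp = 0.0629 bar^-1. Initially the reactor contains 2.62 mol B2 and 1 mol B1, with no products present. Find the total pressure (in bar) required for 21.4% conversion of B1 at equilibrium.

Basis: 1 mol B1 initially; let X = conversion of B1. Extent ξ = X.
At extent ξ: n_B2 = 2.62 − X; n_B1 = 1 − X; n_A1 = X.
n_T = Σnᵢ = 3.62 − X.
Kp = p_A1 / (p_B2 p_B1) with p_i = (n_i/n_T)·P.
At X = 0.214: the mole-fraction product g(X) = Π y_i^ν_i = 0.3854. Since Kp = g(X)·P^{-1}, P = (g/Kp)^(1/1) = (0.3854/0.0629)^(1/1) = 6.13 bar.

P = 6.13 bar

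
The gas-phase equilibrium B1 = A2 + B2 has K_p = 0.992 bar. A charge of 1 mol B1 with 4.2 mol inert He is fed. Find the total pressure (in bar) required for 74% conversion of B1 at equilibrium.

P = 2.8 bar

Basis: 1 mol B1 initially; let X = conversion of B1. Extent ξ = X.
Moles: n_B1 = 1 − X; n_A2 = X; n_B2 = X; n_I = 4.2 (inert).
n_T = Σnᵢ = 5.2 + X.
K_p = p_A2 p_B2 / (p_B1) with p_i = (n_i/n_T)·P.
At X = 0.74: the mole-fraction product g(X) = Π y_i^ν_i = 0.3546. Since K_p = g(X)·P^{1}, P = (K_p/g)^(1/1) = (0.992/0.3546)^(1/1) = 2.8 bar.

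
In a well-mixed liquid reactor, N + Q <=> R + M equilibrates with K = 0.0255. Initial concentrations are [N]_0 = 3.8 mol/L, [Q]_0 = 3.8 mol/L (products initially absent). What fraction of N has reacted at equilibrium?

Let X = conversion of N; extent ξ = 3.8·X mol/L.
Concentrations: [N] = 3.8 − 3.8X; [Q] = 3.8 − 3.8X; [R] = 3.8X; [M] = 3.8X.
K = [R] [M] / ([N] [Q]).
Setting equal to 0.0255 and solving for X on (0,1) gives X = 0.138.

X = 0.138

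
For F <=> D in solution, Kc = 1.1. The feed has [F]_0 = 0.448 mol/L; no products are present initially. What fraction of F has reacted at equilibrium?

Let X = conversion of F; extent ξ = 0.448·X mol/L.
Concentrations: [F] = 0.448 − 0.448X; [D] = 0.448X.
Kc = [D] / ([F]).
Setting equal to 1.1 and solving for X on (0,1) gives X = 0.524.

X = 0.524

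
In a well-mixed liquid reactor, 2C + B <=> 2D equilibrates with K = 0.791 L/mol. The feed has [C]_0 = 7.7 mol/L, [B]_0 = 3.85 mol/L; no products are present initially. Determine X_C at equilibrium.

Let X = conversion of C; extent ξ = 7.7X/2 mol/L.
Concentrations: [C] = 7.7 − 7.7X; [B] = 3.85 − 3.85X; [D] = 7.7X.
K = [D]^2 / ([C]^2 [B]).
This equals 0.791 at X = 0.542 (the root in 0 < X < 1).

X = 0.542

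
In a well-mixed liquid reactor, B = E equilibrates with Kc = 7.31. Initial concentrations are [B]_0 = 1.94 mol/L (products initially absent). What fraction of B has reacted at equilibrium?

X = 0.880

Let X = conversion of B; extent ξ = 1.94·X mol/L.
Concentrations: [B] = 1.94 − 1.94X; [E] = 1.94X.
Kc = [E] / ([B]).
Solving Kc = 7.31 for X ∈ (0,1): X = 0.880.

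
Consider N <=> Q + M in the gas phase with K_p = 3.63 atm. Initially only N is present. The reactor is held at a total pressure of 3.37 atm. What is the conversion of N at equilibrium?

Let X = conversion of N (basis 1 mol N); extent of reaction ξ = X.
At extent ξ: n_N = 1 − X; n_Q = X; n_M = X.
n_T = Σnᵢ = 1 + X.
With p_i = (n_i/n_T)P, K_p = p_Q p_M / (p_N).
Substituting and setting equal to 3.63 atm gives a polynomial in X; the root in (0,1) is X = 0.720.

X = 0.720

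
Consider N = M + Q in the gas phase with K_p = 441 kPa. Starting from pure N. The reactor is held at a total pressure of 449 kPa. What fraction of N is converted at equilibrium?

X = 0.704

Basis: 1 mol N initially; let X = conversion of N. Extent ξ = X.
Mole table: n_N = 1 − X; n_M = X; n_Q = X.
Summing: n_T = 1 + X.
With p_i = (n_i/n_T)P, K_p = p_M p_Q / (p_N).
Equating to 441 kPa and solving on 0 < X < 1: X = 0.704.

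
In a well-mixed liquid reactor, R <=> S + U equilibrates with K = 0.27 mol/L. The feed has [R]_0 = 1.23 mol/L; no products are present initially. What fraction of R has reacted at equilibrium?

X = 0.371

Let X = conversion of R; extent ξ = 1.23·X mol/L.
Concentrations: [R] = 1.23 − 1.23X; [S] = 1.23X; [U] = 1.23X.
K = [S] [U] / ([R]).
This equals 0.27 at X = 0.371 (the root in 0 < X < 1).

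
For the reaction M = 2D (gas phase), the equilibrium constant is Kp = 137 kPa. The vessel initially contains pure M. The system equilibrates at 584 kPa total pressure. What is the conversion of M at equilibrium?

Basis: 1 mol M initially; let X = conversion of M. Extent ξ = X.
Moles: n_M = 1 − X; n_D = 2X.
Summing: n_T = 1 + X.
With p_i = (n_i/n_T)P, Kp = p_D^2 / (p_M).
Equating to 137 kPa and solving on 0 < X < 1: X = 0.235.

X = 0.235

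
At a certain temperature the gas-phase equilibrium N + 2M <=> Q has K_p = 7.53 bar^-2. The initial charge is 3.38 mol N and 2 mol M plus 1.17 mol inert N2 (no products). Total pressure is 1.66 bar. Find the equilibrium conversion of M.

Take 2 mol M as basis and let X be its fractional conversion, so ξ = X.
Moles: n_N = 3.38 − X; n_M = 2 − 2X; n_Q = X; n_I = 1.17 (inert).
Summing: n_T = 6.55 − 2X.
y_i = n_i/n_T, p_i = y_i·P. K_p = p_Q / (p_N p_M^2).
This yields a degree-3 equation in X; solving on (0,1), X = 0.710.

X = 0.710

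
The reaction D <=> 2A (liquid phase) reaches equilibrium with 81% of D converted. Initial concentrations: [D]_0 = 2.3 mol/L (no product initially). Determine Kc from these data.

Let X = conversion of D.
Concentrations: [D] = 2.3 − 2.3X; [A] = 4.6X.
At X = 0.81: [D] = 0.437, [A] = 3.73.
Kc = [A]^2 / ([D]) = 31.8 mol/L.

Kc = 31.8 mol/L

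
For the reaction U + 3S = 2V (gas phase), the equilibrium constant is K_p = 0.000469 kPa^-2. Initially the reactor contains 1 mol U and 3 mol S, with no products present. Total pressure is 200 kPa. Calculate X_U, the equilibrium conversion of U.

Take 1 mol U as basis and let X be its fractional conversion, so ξ = X.
At extent ξ: n_U = 1 − X; n_S = 3 − 3X; n_V = 2X.
Summing: n_T = 4 − 2X.
With p_i = (n_i/n_T)P, K_p = p_V^2 / (p_U p_S^3).
Equating to 0.000469 kPa^-2 and solving on 0 < X < 1: X = 0.612.

X = 0.612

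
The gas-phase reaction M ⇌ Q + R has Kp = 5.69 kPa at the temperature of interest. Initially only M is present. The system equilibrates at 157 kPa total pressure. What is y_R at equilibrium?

y_R = 0.158

Take 1 mol M as basis and let X be its fractional conversion, so ξ = X.
At extent ξ: n_M = 1 − X; n_Q = X; n_R = X.
Total moles n_T = 1 + X.
With p_i = (n_i/n_T)P, Kp = p_Q p_R / (p_M).
Equating to 5.69 kPa and solving on 0 < X < 1: X = 0.187.
Then n_R = 0.187, n_T = 1.19, so y_R = 0.158.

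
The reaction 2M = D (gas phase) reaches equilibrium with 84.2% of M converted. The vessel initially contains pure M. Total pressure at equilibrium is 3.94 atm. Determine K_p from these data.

Let X = conversion of M (basis 1 mol M); extent of reaction ξ = 0.5X.
Mole table: n_M = 1 − X; n_D = 0.5X.
Summing: n_T = 1 − 0.5X.
At X = 0.842: n_M = 0.158, n_D = 0.421, n_T = 0.579.
p_i = (n_i/n_T)·P. K_p = p_D / (p_M^2) = 2.48 atm^-1.

K_p = 2.48 atm^-1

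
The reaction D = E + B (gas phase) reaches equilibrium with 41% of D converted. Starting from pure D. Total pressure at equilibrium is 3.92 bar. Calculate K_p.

Let X = conversion of D (basis 1 mol D); extent of reaction ξ = X.
Moles: n_D = 1 − X; n_E = X; n_B = X.
Total moles n_T = 1 + X.
At X = 0.41: n_D = 0.59, n_E = 0.41, n_B = 0.41, n_T = 1.41.
p_i = (n_i/n_T)·P. K_p = p_E p_B / (p_D) = 0.792 bar.

K_p = 0.792 bar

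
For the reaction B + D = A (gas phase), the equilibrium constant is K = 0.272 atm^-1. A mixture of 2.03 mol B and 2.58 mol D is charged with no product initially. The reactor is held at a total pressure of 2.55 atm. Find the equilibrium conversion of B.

Take 2.03 mol B as basis and let X be its fractional conversion, so ξ = 2.03X.
Moles: n_B = 2.03 − 2.03X; n_D = 2.58 − 2.03X; n_A = 2.03X.
Total moles n_T = 4.61 − 2.03X.
With p_i = (n_i/n_T)P, K = p_A / (p_B p_D).
This yields a degree-2 equation in X; solving on (0,1), X = 0.259.

X = 0.259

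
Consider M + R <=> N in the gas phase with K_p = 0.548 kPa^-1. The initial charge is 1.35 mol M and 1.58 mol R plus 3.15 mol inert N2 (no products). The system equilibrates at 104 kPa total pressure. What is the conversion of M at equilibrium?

Let X = conversion of M (basis 1.35 mol M); extent of reaction ξ = 1.35X.
At extent ξ: n_M = 1.35 − 1.35X; n_R = 1.58 − 1.35X; n_N = 1.35X; n_I = 3.15 (inert).
Summing: n_T = 6.08 − 1.35X.
With p_i = (n_i/n_T)P, K_p = p_N / (p_M p_R).
This yields a degree-2 equation in X; solving on (0,1), X = 0.838.

X = 0.838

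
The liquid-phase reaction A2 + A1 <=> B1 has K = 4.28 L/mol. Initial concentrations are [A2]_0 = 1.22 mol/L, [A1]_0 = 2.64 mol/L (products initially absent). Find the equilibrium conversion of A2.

Let X = conversion of A2; extent ξ = 1.22·X mol/L.
Concentrations: [A2] = 1.22 − 1.22X; [A1] = 2.64 − 1.22X; [B1] = 1.22X.
K = [B1] / ([A2] [A1]).
Setting equal to 4.28 and solving for X on (0,1) gives X = 0.871.

X = 0.871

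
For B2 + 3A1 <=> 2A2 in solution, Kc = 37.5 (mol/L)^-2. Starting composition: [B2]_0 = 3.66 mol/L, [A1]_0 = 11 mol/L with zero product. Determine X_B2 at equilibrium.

X = 0.879

Let X = conversion of B2; extent ξ = 3.66·X mol/L.
Concentrations: [B2] = 3.66 − 3.66X; [A1] = 11 − 11X; [A2] = 7.32X.
Kc = [A2]^2 / ([B2] [A1]^3).
This equals 37.5 at X = 0.879 (the root in 0 < X < 1).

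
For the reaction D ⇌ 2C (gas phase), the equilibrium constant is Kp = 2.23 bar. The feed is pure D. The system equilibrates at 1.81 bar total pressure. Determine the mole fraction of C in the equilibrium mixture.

Basis: 1 mol D initially; let X = conversion of D. Extent ξ = X.
At extent ξ: n_D = 1 − X; n_C = 2X.
Summing: n_T = 1 + X.
With p_i = (n_i/n_T)P, Kp = p_C^2 / (p_D).
This yields a degree-2 equation in X; solving on (0,1), X = 0.485.
Then n_C = 0.971, n_T = 1.49, so y_C = 0.653.

y_C = 0.653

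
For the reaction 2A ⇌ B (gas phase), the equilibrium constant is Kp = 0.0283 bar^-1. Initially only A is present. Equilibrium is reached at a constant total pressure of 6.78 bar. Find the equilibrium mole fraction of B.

Basis: 1 mol A initially; let X = conversion of A. Extent ξ = 0.5X.
Moles: n_A = 1 − X; n_B = 0.5X.
Total moles n_T = 1 − 0.5X.
y_i = n_i/n_T, p_i = y_i·P. Kp = p_B / (p_A^2).
This yields a degree-2 equation in X; solving on (0,1), X = 0.248.
Then n_B = 0.124, n_T = 0.876, so y_B = 0.141.

y_B = 0.141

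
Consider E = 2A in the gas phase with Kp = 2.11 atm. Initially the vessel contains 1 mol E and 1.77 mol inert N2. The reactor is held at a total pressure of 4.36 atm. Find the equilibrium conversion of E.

Basis: 1 mol E initially; let X = conversion of E. Extent ξ = X.
Species balance: n_E = 1 − X; n_A = 2X; n_I = 1.77 (inert).
Summing: n_T = 2.77 + X.
y_i = n_i/n_T, p_i = y_i·P. Kp = p_A^2 / (p_E).
Setting this equal to 2.11 atm and taking the physical root (0 < X < 1) gives X = 0.460.

X = 0.460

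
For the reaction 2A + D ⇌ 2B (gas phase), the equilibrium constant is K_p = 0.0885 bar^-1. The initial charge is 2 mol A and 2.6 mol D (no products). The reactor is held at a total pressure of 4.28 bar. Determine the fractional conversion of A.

X = 0.310

Basis: 2 mol A initially; let X = conversion of A. Extent ξ = X.
Mole table: n_A = 2 − 2X; n_D = 2.6 − X; n_B = 2X.
Total moles n_T = 4.6 − X.
Mole fractions y_i = n_i/n_T; K_p = p_B^2 / (p_A^2 p_D) with p_i = y_i·P.
Setting this equal to 0.0885 bar^-1 and taking the physical root (0 < X < 1) gives X = 0.310.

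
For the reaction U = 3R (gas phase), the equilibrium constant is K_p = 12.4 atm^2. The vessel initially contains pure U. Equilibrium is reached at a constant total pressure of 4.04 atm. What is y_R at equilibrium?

Basis: 1 mol U initially; let X = conversion of U. Extent ξ = X.
Moles: n_U = 1 − X; n_R = 3X.
Summing: n_T = 1 + 2X.
Mole fractions y_i = n_i/n_T; K_p = p_R^3 / (p_U) with p_i = y_i·P.
Substituting and setting equal to 12.4 atm^2 gives a polynomial in X; the root in (0,1) is X = 0.378.
Then n_R = 1.13, n_T = 1.76, so y_R = 0.646.

y_R = 0.646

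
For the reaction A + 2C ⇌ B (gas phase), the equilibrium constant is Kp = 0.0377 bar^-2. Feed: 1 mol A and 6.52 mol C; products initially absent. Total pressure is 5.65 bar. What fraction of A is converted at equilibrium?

Let X = conversion of A (basis 1 mol A); extent of reaction ξ = X.
Species balance: n_A = 1 − X; n_C = 6.52 − 2X; n_B = X.
Total moles n_T = 7.52 − 2X.
y_i = n_i/n_T, p_i = y_i·P. Kp = p_B / (p_A p_C^2).
This yields a degree-3 equation in X; solving on (0,1), X = 0.464.

X = 0.464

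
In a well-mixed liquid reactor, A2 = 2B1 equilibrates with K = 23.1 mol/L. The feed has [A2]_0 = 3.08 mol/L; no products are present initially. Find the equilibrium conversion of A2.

X = 0.722

Let X = conversion of A2; extent ξ = 3.08·X mol/L.
Concentrations: [A2] = 3.08 − 3.08X; [B1] = 6.16X.
K = [B1]^2 / ([A2]).
Setting equal to 23.1 and solving for X on (0,1) gives X = 0.722.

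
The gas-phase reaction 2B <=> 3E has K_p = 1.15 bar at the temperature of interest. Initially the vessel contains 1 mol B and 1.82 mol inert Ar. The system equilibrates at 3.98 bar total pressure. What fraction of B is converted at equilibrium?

Take 1 mol B as basis and let X be its fractional conversion, so ξ = 0.5X.
Moles: n_B = 1 − X; n_E = 1.5X; n_I = 1.82 (inert).
n_T = Σnᵢ = 2.82 + 0.5X.
Mole fractions y_i = n_i/n_T; K_p = p_E^3 / (p_B^2) with p_i = y_i·P.
Setting this equal to 1.15 bar and taking the physical root (0 < X < 1) gives X = 0.436.

X = 0.436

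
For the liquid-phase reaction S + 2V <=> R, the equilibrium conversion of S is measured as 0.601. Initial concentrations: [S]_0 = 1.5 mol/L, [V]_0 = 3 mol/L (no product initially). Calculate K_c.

Let X = conversion of S.
Concentrations: [S] = 1.5 − 1.5X; [V] = 3 − 3X; [R] = 1.5X.
At X = 0.601: [S] = 0.599, [V] = 1.2, [R] = 0.901.
K_c = [R] / ([S] [V]^2) = 1.05 (mol/L)^-2.

K_c = 1.05 (mol/L)^-2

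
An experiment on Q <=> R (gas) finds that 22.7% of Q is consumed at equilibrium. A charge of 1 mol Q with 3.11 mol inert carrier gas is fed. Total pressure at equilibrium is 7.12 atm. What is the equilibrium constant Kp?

Take 1 mol Q as basis and let X be its fractional conversion, so ξ = X.
Moles: n_Q = 1 − X; n_R = X; n_I = 3.11 (inert).
n_T stays at 4.11 (no change in mole number).
At X = 0.227: n_Q = 0.773, n_R = 0.227, n_T = 4.11.
p_i = (n_i/n_T)·P. Kp = p_R / (p_Q) = 0.294.

Kp = 0.294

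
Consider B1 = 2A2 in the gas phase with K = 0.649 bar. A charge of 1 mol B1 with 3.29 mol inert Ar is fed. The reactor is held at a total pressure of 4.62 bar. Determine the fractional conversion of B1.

Let X = conversion of B1 (basis 1 mol B1); extent of reaction ξ = X.
Species balance: n_B1 = 1 − X; n_A2 = 2X; n_I = 3.29 (inert).
Summing: n_T = 4.29 + X.
y_i = n_i/n_T, p_i = y_i·P. K = p_A2^2 / (p_B1).
This yields a degree-2 equation in X; solving on (0,1), X = 0.330.

X = 0.330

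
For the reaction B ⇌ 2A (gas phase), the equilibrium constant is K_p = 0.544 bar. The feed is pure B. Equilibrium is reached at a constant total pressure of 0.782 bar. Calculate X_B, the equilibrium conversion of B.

Take 1 mol B as basis and let X be its fractional conversion, so ξ = X.
At extent ξ: n_B = 1 − X; n_A = 2X.
Total moles n_T = 1 + X.
Mole fractions y_i = n_i/n_T; K_p = p_A^2 / (p_B) with p_i = y_i·P.
Setting this equal to 0.544 bar and taking the physical root (0 < X < 1) gives X = 0.385.

X = 0.385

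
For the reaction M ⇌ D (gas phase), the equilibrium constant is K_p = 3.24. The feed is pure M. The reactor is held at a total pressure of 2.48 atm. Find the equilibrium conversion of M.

X = 0.764

Let X = conversion of M (basis 1 mol M); extent of reaction ξ = X.
Mole table: n_M = 1 − X; n_D = X.
Total moles n_T = 1 (Δν = 0, constant).
Mole fractions y_i = n_i/n_T; K_p = p_D / (p_M) with p_i = y_i·P.
This yields a degree-1 equation in X; solving on (0,1), X = 0.764.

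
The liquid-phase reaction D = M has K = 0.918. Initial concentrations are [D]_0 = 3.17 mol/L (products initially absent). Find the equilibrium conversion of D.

X = 0.479

Let X = conversion of D; extent ξ = 3.17·X mol/L.
Concentrations: [D] = 3.17 − 3.17X; [M] = 3.17X.
K = [M] / ([D]).
This equals 0.918 at X = 0.479 (the root in 0 < X < 1).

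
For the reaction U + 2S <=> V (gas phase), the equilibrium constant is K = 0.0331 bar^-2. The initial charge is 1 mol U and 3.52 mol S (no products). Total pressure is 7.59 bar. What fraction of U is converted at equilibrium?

X = 0.495

Basis: 1 mol U initially; let X = conversion of U. Extent ξ = X.
Species balance: n_U = 1 − X; n_S = 3.52 − 2X; n_V = X.
n_T = Σnᵢ = 4.52 − 2X.
Mole fractions y_i = n_i/n_T; K = p_V / (p_U p_S^2) with p_i = y_i·P.
Substituting and setting equal to 0.0331 bar^-2 gives a polynomial in X; the root in (0,1) is X = 0.495.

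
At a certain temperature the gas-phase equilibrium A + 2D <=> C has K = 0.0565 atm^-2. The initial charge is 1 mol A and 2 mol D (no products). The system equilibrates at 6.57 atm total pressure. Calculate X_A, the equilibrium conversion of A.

X = 0.415

Let X = conversion of A (basis 1 mol A); extent of reaction ξ = X.
Mole table: n_A = 1 − X; n_D = 2 − 2X; n_C = X.
Total moles n_T = 3 − 2X.
Mole fractions y_i = n_i/n_T; K = p_C / (p_A p_D^2) with p_i = y_i·P.
Substituting and setting equal to 0.0565 atm^-2 gives a polynomial in X; the root in (0,1) is X = 0.415.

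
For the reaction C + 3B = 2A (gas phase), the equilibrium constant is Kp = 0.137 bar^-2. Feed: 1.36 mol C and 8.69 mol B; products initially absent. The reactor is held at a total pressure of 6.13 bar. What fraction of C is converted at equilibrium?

X = 0.769

Basis: 1.36 mol C initially; let X = conversion of C. Extent ξ = 1.36X.
Species balance: n_C = 1.36 − 1.36X; n_B = 8.69 − 4.08X; n_A = 2.72X.
Total moles n_T = 10 − 2.72X.
Mole fractions y_i = n_i/n_T; Kp = p_A^2 / (p_C p_B^3) with p_i = y_i·P.
Setting this equal to 0.137 bar^-2 and taking the physical root (0 < X < 1) gives X = 0.769.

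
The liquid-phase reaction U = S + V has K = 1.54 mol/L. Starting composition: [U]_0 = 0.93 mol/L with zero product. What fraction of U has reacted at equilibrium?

X = 0.702

Let X = conversion of U; extent ξ = 0.93·X mol/L.
Concentrations: [U] = 0.93 − 0.93X; [S] = 0.93X; [V] = 0.93X.
K = [S] [V] / ([U]).
Solving K = 1.54 for X ∈ (0,1): X = 0.702.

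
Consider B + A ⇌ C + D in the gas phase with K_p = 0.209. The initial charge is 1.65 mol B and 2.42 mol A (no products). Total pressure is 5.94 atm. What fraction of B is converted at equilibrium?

Take 1.65 mol B as basis and let X be its fractional conversion, so ξ = 1.65X.
Moles: n_B = 1.65 − 1.65X; n_A = 2.42 − 1.65X; n_C = 1.65X; n_D = 1.65X.
Total moles n_T = 4.07 (Δν = 0, constant).
y_i = n_i/n_T, p_i = y_i·P. K_p = p_C p_D / (p_B p_A).
This yields a degree-2 equation in X; solving on (0,1), X = 0.377.

X = 0.377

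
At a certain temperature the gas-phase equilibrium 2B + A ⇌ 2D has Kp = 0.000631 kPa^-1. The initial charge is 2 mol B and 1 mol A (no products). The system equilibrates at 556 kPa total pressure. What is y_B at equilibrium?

Let X = conversion of B (basis 2 mol B); extent of reaction ξ = X.
Species balance: n_B = 2 − 2X; n_A = 1 − X; n_D = 2X.
Total moles n_T = 3 − X.
y_i = n_i/n_T, p_i = y_i·P. Kp = p_D^2 / (p_B^2 p_A).
Substituting and setting equal to 0.000631 kPa^-1 gives a polynomial in X; the root in (0,1) is X = 0.237.
Then n_B = 1.53, n_T = 2.76, so y_B = 0.552.

y_B = 0.552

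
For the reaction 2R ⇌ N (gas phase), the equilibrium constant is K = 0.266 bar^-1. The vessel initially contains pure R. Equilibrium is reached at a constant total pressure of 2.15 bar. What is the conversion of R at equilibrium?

Let X = conversion of R (basis 1 mol R); extent of reaction ξ = 0.5X.
At extent ξ: n_R = 1 − X; n_N = 0.5X.
Total moles n_T = 1 − 0.5X.
y_i = n_i/n_T, p_i = y_i·P. K = p_N / (p_R^2).
This yields a degree-2 equation in X; solving on (0,1), X = 0.448.

X = 0.448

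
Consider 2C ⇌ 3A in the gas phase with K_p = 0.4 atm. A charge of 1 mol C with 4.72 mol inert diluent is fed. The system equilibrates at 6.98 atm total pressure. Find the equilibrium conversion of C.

X = 0.349

Let X = conversion of C (basis 1 mol C); extent of reaction ξ = 0.5X.
Species balance: n_C = 1 − X; n_A = 1.5X; n_I = 4.72 (inert).
Summing: n_T = 5.72 + 0.5X.
With p_i = (n_i/n_T)P, K_p = p_A^3 / (p_C^2).
Substituting and setting equal to 0.4 atm gives a polynomial in X; the root in (0,1) is X = 0.349.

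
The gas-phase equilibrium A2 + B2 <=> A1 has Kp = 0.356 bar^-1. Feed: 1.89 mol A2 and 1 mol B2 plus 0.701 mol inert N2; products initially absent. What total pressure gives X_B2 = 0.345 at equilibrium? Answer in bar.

P = 3.11 bar

Let X = conversion of B2 (basis 1 mol B2); extent of reaction ξ = X.
Mole table: n_A2 = 1.89 − X; n_B2 = 1 − X; n_A1 = X; n_I = 0.701 (inert).
n_T = Σnᵢ = 3.59 − X.
Kp = p_A1 / (p_A2 p_B2) with p_i = (n_i/n_T)·P.
At X = 0.345: the mole-fraction product g(X) = Π y_i^ν_i = 1.107. Since Kp = g(X)·P^{-1}, P = (g/Kp)^(1/1) = (1.107/0.356)^(1/1) = 3.11 bar.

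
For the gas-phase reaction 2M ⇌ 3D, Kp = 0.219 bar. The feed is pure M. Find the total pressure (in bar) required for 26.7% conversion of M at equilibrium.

P = 2.08 bar

Let X = conversion of M (basis 1 mol M); extent of reaction ξ = 0.5X.
Moles: n_M = 1 − X; n_D = 1.5X.
Summing: n_T = 1 + 0.5X.
Kp = p_D^3 / (p_M^2) with p_i = (n_i/n_T)·P.
At X = 0.267: the mole-fraction product g(X) = Π y_i^ν_i = 0.1055. Since Kp = g(X)·P^{1}, P = (Kp/g)^(1/1) = (0.219/0.1055)^(1/1) = 2.08 bar.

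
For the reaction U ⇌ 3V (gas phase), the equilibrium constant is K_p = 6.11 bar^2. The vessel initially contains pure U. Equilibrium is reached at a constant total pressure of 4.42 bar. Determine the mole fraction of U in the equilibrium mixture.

y_U = 0.472

Basis: 1 mol U initially; let X = conversion of U. Extent ξ = X.
Species balance: n_U = 1 − X; n_V = 3X.
Summing: n_T = 1 + 2X.
Mole fractions y_i = n_i/n_T; K_p = p_V^3 / (p_U) with p_i = y_i·P.
Substituting and setting equal to 6.11 bar^2 gives a polynomial in X; the root in (0,1) is X = 0.272.
Then n_U = 0.728, n_T = 1.54, so y_U = 0.472.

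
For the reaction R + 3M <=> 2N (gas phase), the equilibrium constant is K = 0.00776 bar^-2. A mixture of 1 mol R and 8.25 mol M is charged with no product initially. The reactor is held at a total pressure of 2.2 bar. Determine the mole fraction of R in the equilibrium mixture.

y_R = 0.090

Basis: 1 mol R initially; let X = conversion of R. Extent ξ = X.
At extent ξ: n_R = 1 − X; n_M = 8.25 − 3X; n_N = 2X.
Total moles n_T = 9.25 − 2X.
With p_i = (n_i/n_T)P, K = p_N^2 / (p_R p_M^3).
This yields a degree-4 equation in X; solving on (0,1), X = 0.206.
Then n_R = 0.794, n_T = 8.84, so y_R = 0.090.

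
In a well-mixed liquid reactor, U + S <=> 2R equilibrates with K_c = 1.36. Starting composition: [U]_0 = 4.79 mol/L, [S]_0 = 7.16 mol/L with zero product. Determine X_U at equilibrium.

X = 0.445

Let X = conversion of U; extent ξ = 4.79·X mol/L.
Concentrations: [U] = 4.79 − 4.79X; [S] = 7.16 − 4.79X; [R] = 9.58X.
K_c = [R]^2 / ([U] [S]).
Setting equal to 1.36 and solving for X on (0,1) gives X = 0.445.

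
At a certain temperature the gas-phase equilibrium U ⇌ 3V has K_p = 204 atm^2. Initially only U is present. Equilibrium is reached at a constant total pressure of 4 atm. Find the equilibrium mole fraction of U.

y_U = 0.064

Let X = conversion of U (basis 1 mol U); extent of reaction ξ = X.
Moles: n_U = 1 − X; n_V = 3X.
n_T = Σnᵢ = 1 + 2X.
y_i = n_i/n_T, p_i = y_i·P. K_p = p_V^3 / (p_U).
Substituting and setting equal to 204 atm^2 gives a polynomial in X; the root in (0,1) is X = 0.829.
Then n_U = 0.171, n_T = 2.66, so y_U = 0.064.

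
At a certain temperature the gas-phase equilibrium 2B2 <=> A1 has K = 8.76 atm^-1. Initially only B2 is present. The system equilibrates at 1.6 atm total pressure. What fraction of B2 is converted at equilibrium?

Let X = conversion of B2 (basis 1 mol B2); extent of reaction ξ = 0.5X.
Mole table: n_B2 = 1 − X; n_A1 = 0.5X.
n_T = Σnᵢ = 1 − 0.5X.
With p_i = (n_i/n_T)P, K = p_A1 / (p_B2^2).
Setting this equal to 8.76 atm^-1 and taking the physical root (0 < X < 1) gives X = 0.868.

X = 0.868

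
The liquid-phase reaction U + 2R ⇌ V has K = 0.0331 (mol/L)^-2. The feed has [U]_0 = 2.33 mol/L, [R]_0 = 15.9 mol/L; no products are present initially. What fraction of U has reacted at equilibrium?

Let X = conversion of U; extent ξ = 2.33·X mol/L.
Concentrations: [U] = 2.33 − 2.33X; [R] = 15.9 − 4.66X; [V] = 2.33X.
K = [V] / ([U] [R]^2).
Setting equal to 0.0331 and solving for X on (0,1) gives X = 0.828.

X = 0.828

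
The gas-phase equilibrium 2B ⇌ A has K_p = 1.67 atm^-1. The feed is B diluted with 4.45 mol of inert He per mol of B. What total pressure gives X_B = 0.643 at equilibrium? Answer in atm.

Basis: 1 mol B initially; let X = conversion of B. Extent ξ = 0.5X.
At extent ξ: n_B = 1 − X; n_A = 0.5X; n_I = 4.45 (inert).
Total moles n_T = 5.45 − 0.5X.
K_p = p_A / (p_B^2) with p_i = (n_i/n_T)·P.
At X = 0.643: the mole-fraction product g(X) = Π y_i^ν_i = 12.94. Since K_p = g(X)·P^{-1}, P = (g/K_p)^(1/1) = (12.94/1.67)^(1/1) = 7.75 atm.

P = 7.75 atm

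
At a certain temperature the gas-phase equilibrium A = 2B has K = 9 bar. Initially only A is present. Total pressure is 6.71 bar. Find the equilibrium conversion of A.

X = 0.501

Let X = conversion of A (basis 1 mol A); extent of reaction ξ = X.
Mole table: n_A = 1 − X; n_B = 2X.
Summing: n_T = 1 + X.
With p_i = (n_i/n_T)P, K = p_B^2 / (p_A).
Setting this equal to 9 bar and taking the physical root (0 < X < 1) gives X = 0.501.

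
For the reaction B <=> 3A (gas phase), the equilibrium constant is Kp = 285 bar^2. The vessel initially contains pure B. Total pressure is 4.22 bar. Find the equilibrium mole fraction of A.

y_A = 0.947

Let X = conversion of B (basis 1 mol B); extent of reaction ξ = X.
Moles: n_B = 1 − X; n_A = 3X.
Summing: n_T = 1 + 2X.
Mole fractions y_i = n_i/n_T; Kp = p_A^3 / (p_B) with p_i = y_i·P.
Substituting and setting equal to 285 bar^2 gives a polynomial in X; the root in (0,1) is X = 0.856.
Then n_A = 2.57, n_T = 2.71, so y_A = 0.947.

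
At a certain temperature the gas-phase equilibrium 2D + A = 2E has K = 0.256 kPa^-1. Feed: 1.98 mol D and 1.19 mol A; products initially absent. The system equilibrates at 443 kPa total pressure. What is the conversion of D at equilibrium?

Basis: 1.98 mol D initially; let X = conversion of D. Extent ξ = 0.99X.
At extent ξ: n_D = 1.98 − 1.98X; n_A = 1.19 − 0.99X; n_E = 1.98X.
Total moles n_T = 3.17 − 0.99X.
y_i = n_i/n_T, p_i = y_i·P. K = p_E^2 / (p_D^2 p_A).
Setting this equal to 0.256 kPa^-1 and taking the physical root (0 < X < 1) gives X = 0.811.

X = 0.811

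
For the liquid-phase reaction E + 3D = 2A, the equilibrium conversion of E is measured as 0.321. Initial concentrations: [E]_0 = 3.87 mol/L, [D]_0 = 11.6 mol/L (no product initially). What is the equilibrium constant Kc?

Kc = 0.00481 (mol/L)^-2

Let X = conversion of E.
Concentrations: [E] = 3.87 − 3.87X; [D] = 11.6 − 11.6X; [A] = 7.74X.
At X = 0.321: [E] = 2.63, [D] = 7.87, [A] = 2.48.
Kc = [A]^2 / ([E] [D]^3) = 0.00481 (mol/L)^-2.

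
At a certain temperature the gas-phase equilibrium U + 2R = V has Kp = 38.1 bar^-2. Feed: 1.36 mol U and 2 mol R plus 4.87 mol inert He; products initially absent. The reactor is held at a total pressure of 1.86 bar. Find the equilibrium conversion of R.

X = 0.695

Basis: 2 mol R initially; let X = conversion of R. Extent ξ = X.
Mole table: n_U = 1.36 − X; n_R = 2 − 2X; n_V = X; n_I = 4.87 (inert).
n_T = Σnᵢ = 8.23 − 2X.
Mole fractions y_i = n_i/n_T; Kp = p_V / (p_U p_R^2) with p_i = y_i·P.
This yields a degree-3 equation in X; solving on (0,1), X = 0.695.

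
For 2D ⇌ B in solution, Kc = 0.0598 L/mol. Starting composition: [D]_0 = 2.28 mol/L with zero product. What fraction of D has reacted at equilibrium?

Let X = conversion of D; extent ξ = 2.28X/2 mol/L.
Concentrations: [D] = 2.28 − 2.28X; [B] = 1.14X.
Kc = [B] / ([D]^2).
Setting equal to 0.0598 and solving for X on (0,1) gives X = 0.182.

X = 0.182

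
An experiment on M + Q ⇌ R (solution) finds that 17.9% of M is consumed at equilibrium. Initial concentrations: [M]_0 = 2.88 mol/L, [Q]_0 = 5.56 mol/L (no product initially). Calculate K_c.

Let X = conversion of M.
Concentrations: [M] = 2.88 − 2.88X; [Q] = 5.56 − 2.88X; [R] = 2.88X.
At X = 0.179: [M] = 2.36, [Q] = 5.04, [R] = 0.516.
K_c = [R] / ([M] [Q]) = 0.0432 L/mol.

K_c = 0.0432 L/mol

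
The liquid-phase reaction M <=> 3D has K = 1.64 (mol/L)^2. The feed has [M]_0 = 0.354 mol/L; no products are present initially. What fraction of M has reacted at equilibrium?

X = 0.586

Let X = conversion of M; extent ξ = 0.354·X mol/L.
Concentrations: [M] = 0.354 − 0.354X; [D] = 1.06X.
K = [D]^3 / ([M]).
Solving K = 1.64 for X ∈ (0,1): X = 0.586.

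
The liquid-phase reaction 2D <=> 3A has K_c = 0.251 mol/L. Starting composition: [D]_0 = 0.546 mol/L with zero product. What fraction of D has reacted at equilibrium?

Let X = conversion of D; extent ξ = 0.546X/2 mol/L.
Concentrations: [D] = 0.546 − 0.546X; [A] = 0.819X.
K_c = [A]^3 / ([D]^2).
Setting equal to 0.251 and solving for X on (0,1) gives X = 0.376.

X = 0.376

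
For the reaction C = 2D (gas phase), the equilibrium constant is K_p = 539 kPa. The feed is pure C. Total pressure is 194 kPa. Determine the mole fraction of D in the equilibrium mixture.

Let X = conversion of C (basis 1 mol C); extent of reaction ξ = X.
Moles: n_C = 1 − X; n_D = 2X.
Total moles n_T = 1 + X.
y_i = n_i/n_T, p_i = y_i·P. K_p = p_D^2 / (p_C).
Equating to 539 kPa and solving on 0 < X < 1: X = 0.640.
Then n_D = 1.28, n_T = 1.64, so y_D = 0.781.

y_D = 0.781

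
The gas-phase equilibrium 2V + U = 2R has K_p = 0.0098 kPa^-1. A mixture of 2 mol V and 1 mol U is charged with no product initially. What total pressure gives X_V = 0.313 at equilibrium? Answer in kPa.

Let X = conversion of V (basis 2 mol V); extent of reaction ξ = X.
Moles: n_V = 2 − 2X; n_U = 1 − X; n_R = 2X.
Total moles n_T = 3 − X.
K_p = p_R^2 / (p_V^2 p_U) with p_i = (n_i/n_T)·P.
At X = 0.313: the mole-fraction product g(X) = Π y_i^ν_i = 0.8119. Since K_p = g(X)·P^{-1}, P = (g/K_p)^(1/1) = (0.8119/0.0098)^(1/1) = 82.8 kPa.

P = 82.8 kPa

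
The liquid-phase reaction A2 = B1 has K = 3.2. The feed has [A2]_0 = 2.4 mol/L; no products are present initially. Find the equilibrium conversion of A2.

Let X = conversion of A2; extent ξ = 2.4·X mol/L.
Concentrations: [A2] = 2.4 − 2.4X; [B1] = 2.4X.
K = [B1] / ([A2]).
This equals 3.2 at X = 0.762 (the root in 0 < X < 1).

X = 0.762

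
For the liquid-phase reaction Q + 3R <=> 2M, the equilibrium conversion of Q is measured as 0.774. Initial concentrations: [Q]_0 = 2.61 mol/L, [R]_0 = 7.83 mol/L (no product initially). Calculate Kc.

Let X = conversion of Q.
Concentrations: [Q] = 2.61 − 2.61X; [R] = 7.83 − 7.83X; [M] = 5.22X.
At X = 0.774: [Q] = 0.59, [R] = 1.77, [M] = 4.04.
Kc = [M]^2 / ([Q] [R]^3) = 4.99 (mol/L)^-2.

Kc = 4.99 (mol/L)^-2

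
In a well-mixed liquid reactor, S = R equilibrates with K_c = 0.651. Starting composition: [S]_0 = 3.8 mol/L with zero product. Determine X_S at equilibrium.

Let X = conversion of S; extent ξ = 3.8·X mol/L.
Concentrations: [S] = 3.8 − 3.8X; [R] = 3.8X.
K_c = [R] / ([S]).
Solving K_c = 0.651 for X ∈ (0,1): X = 0.394.

X = 0.394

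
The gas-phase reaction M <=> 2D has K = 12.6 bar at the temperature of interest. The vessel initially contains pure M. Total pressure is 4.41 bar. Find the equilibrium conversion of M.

X = 0.645

Take 1 mol M as basis and let X be its fractional conversion, so ξ = X.
Moles: n_M = 1 − X; n_D = 2X.
Total moles n_T = 1 + X.
Mole fractions y_i = n_i/n_T; K = p_D^2 / (p_M) with p_i = y_i·P.
Setting this equal to 12.6 bar and taking the physical root (0 < X < 1) gives X = 0.645.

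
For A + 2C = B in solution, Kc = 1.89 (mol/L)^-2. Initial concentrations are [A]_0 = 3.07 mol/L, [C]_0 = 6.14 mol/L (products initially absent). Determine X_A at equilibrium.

X = 0.778

Let X = conversion of A; extent ξ = 3.07·X mol/L.
Concentrations: [A] = 3.07 − 3.07X; [C] = 6.14 − 6.14X; [B] = 3.07X.
Kc = [B] / ([A] [C]^2).
This equals 1.89 at X = 0.778 (the root in 0 < X < 1).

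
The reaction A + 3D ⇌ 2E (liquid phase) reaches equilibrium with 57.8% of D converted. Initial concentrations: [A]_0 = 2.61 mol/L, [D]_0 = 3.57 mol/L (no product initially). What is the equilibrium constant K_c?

K_c = 0.288 (mol/L)^-2

Let X = conversion of D.
Concentrations: [A] = 2.61 − 1.19X; [D] = 3.57 − 3.57X; [E] = 2.38X.
At X = 0.578: [A] = 1.92, [D] = 1.51, [E] = 1.38.
K_c = [E]^2 / ([A] [D]^3) = 0.288 (mol/L)^-2.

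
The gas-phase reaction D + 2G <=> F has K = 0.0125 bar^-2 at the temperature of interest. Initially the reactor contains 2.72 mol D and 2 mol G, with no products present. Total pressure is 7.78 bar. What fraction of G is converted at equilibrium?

X = 0.241

Let X = conversion of G (basis 2 mol G); extent of reaction ξ = X.
Mole table: n_D = 2.72 − X; n_G = 2 − 2X; n_F = X.
Total moles n_T = 4.72 − 2X.
Mole fractions y_i = n_i/n_T; K = p_F / (p_D p_G^2) with p_i = y_i·P.
Equating to 0.0125 bar^-2 and solving on 0 < X < 1: X = 0.241.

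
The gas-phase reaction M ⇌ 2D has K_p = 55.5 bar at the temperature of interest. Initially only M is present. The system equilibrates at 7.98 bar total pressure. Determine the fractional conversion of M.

X = 0.797

Take 1 mol M as basis and let X be its fractional conversion, so ξ = X.
Mole table: n_M = 1 − X; n_D = 2X.
n_T = Σnᵢ = 1 + X.
With p_i = (n_i/n_T)P, K_p = p_D^2 / (p_M).
Substituting and setting equal to 55.5 bar gives a polynomial in X; the root in (0,1) is X = 0.797.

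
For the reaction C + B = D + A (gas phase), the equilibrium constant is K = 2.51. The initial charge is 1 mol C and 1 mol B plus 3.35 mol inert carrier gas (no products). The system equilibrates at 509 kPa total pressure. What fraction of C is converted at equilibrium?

Basis: 1 mol C initially; let X = conversion of C. Extent ξ = X.
Mole table: n_C = 1 − X; n_B = 1 − X; n_D = X; n_A = X; n_I = 3.35 (inert).
Since Δν = 0, n_T = 5.35 throughout.
With p_i = (n_i/n_T)P, K = p_D p_A / (p_C p_B).
Setting this equal to 2.51 and taking the physical root (0 < X < 1) gives X = 0.613.

X = 0.613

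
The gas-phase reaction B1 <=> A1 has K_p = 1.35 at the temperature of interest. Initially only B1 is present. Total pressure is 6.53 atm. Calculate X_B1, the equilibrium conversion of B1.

X = 0.574

Basis: 1 mol B1 initially; let X = conversion of B1. Extent ξ = X.
Moles: n_B1 = 1 − X; n_A1 = X.
n_T stays at 1 (no change in mole number).
y_i = n_i/n_T, p_i = y_i·P. K_p = p_A1 / (p_B1).
Substituting and setting equal to 1.35 gives a polynomial in X; the root in (0,1) is X = 0.574.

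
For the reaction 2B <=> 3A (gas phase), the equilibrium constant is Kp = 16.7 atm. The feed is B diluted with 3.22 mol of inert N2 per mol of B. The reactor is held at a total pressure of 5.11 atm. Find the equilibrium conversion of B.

X = 0.714

Take 1 mol B as basis and let X be its fractional conversion, so ξ = 0.5X.
Moles: n_B = 1 − X; n_A = 1.5X; n_I = 3.22 (inert).
Summing: n_T = 4.22 + 0.5X.
Mole fractions y_i = n_i/n_T; Kp = p_A^3 / (p_B^2) with p_i = y_i·P.
This yields a degree-3 equation in X; solving on (0,1), X = 0.714.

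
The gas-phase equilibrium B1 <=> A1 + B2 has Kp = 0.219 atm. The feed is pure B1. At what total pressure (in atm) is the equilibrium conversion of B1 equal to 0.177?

P = 6.77 atm

Basis: 1 mol B1 initially; let X = conversion of B1. Extent ξ = X.
Species balance: n_B1 = 1 − X; n_A1 = X; n_B2 = X.
n_T = Σnᵢ = 1 + X.
Kp = p_A1 p_B2 / (p_B1) with p_i = (n_i/n_T)·P.
At X = 0.177: the mole-fraction product g(X) = Π y_i^ν_i = 0.03234. Since Kp = g(X)·P^{1}, P = (Kp/g)^(1/1) = (0.219/0.03234)^(1/1) = 6.77 atm.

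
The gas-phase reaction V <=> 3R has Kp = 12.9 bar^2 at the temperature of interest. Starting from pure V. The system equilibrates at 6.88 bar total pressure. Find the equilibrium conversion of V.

X = 0.258

Basis: 1 mol V initially; let X = conversion of V. Extent ξ = X.
Moles: n_V = 1 − X; n_R = 3X.
n_T = Σnᵢ = 1 + 2X.
With p_i = (n_i/n_T)P, Kp = p_R^3 / (p_V).
Setting this equal to 12.9 bar^2 and taking the physical root (0 < X < 1) gives X = 0.258.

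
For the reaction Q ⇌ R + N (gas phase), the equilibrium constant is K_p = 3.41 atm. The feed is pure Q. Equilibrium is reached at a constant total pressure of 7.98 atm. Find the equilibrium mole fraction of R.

y_R = 0.354

Basis: 1 mol Q initially; let X = conversion of Q. Extent ξ = X.
Moles: n_Q = 1 − X; n_R = X; n_N = X.
Total moles n_T = 1 + X.
With p_i = (n_i/n_T)P, K_p = p_R p_N / (p_Q).
Substituting and setting equal to 3.41 atm gives a polynomial in X; the root in (0,1) is X = 0.547.
Then n_R = 0.547, n_T = 1.55, so y_R = 0.354.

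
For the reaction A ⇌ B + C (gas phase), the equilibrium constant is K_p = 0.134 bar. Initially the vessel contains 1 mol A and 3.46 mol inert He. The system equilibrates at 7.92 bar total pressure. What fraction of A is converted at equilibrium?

X = 0.245

Let X = conversion of A (basis 1 mol A); extent of reaction ξ = X.
At extent ξ: n_A = 1 − X; n_B = X; n_C = X; n_I = 3.46 (inert).
Total moles n_T = 4.46 + X.
Mole fractions y_i = n_i/n_T; K_p = p_B p_C / (p_A) with p_i = y_i·P.
Equating to 0.134 bar and solving on 0 < X < 1: X = 0.245.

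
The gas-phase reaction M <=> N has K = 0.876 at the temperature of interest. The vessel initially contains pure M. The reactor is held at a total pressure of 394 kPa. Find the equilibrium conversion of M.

Basis: 1 mol M initially; let X = conversion of M. Extent ξ = X.
At extent ξ: n_M = 1 − X; n_N = X.
Total moles n_T = 1 (Δν = 0, constant).
y_i = n_i/n_T, p_i = y_i·P. K = p_N / (p_M).
Equating to 0.876 and solving on 0 < X < 1: X = 0.467.

X = 0.467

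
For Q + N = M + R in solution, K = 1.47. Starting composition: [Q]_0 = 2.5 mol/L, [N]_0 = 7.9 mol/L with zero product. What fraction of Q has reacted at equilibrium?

Let X = conversion of Q; extent ξ = 2.5·X mol/L.
Concentrations: [Q] = 2.5 − 2.5X; [N] = 7.9 − 2.5X; [M] = 2.5X; [R] = 2.5X.
K = [M] [R] / ([Q] [N]).
This equals 1.47 at X = 0.810 (the root in 0 < X < 1).

X = 0.810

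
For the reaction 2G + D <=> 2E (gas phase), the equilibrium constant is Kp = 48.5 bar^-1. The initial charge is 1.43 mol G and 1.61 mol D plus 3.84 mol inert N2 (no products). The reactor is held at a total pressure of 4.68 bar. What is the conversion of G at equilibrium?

X = 0.857

Basis: 1.43 mol G initially; let X = conversion of G. Extent ξ = 0.715X.
Species balance: n_G = 1.43 − 1.43X; n_D = 1.61 − 0.715X; n_E = 1.43X; n_I = 3.84 (inert).
n_T = Σnᵢ = 6.88 − 0.715X.
y_i = n_i/n_T, p_i = y_i·P. Kp = p_E^2 / (p_G^2 p_D).
This yields a degree-3 equation in X; solving on (0,1), X = 0.857.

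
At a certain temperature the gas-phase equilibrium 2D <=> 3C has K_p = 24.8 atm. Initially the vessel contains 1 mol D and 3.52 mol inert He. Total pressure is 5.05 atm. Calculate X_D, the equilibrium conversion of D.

Let X = conversion of D (basis 1 mol D); extent of reaction ξ = 0.5X.
At extent ξ: n_D = 1 − X; n_C = 1.5X; n_I = 3.52 (inert).
Summing: n_T = 4.52 + 0.5X.
With p_i = (n_i/n_T)P, K_p = p_C^3 / (p_D^2).
Equating to 24.8 atm and solving on 0 < X < 1: X = 0.754.

X = 0.754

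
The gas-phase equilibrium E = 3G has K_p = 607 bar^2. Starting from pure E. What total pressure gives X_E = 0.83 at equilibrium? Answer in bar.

Take 1 mol E as basis and let X be its fractional conversion, so ξ = X.
At extent ξ: n_E = 1 − X; n_G = 3X.
Total moles n_T = 1 + 2X.
K_p = p_G^3 / (p_E) with p_i = (n_i/n_T)·P.
At X = 0.83: the mole-fraction product g(X) = Π y_i^ν_i = 12.83. Since K_p = g(X)·P^{2}, P = (K_p/g)^(1/2) = (607/12.83)^(1/2) = 6.88 bar.

P = 6.88 bar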